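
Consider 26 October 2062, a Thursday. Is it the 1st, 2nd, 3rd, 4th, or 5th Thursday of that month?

Day 26 falls in week ⌈26/7⌉ of the month.
Days 1–7 hold the 1st Thursday, 8–14 the 2nd, 15–21 the 3rd, 22–28 the 4th, 29–31 the 5th.
26 is in the range for the 4th.

4th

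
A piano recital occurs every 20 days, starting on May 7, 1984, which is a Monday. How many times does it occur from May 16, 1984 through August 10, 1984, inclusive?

Occurrences land 20·i days after May 7, 1984 for i = 0, 1, 2, …
May 16, 1984 is 9 days after the start; 9 ÷ 20 = 0 remainder 9; since the remainder is 9, round up to i = 1. First occurrence in the window: #2 on May 27, 1984 (1×20 = 20 days in).
August 10, 1984 is 95 days after the start; 95 ÷ 20 = 4 remainder 15. Last occurrence in the window: #5 on July 26, 1984.
Occurrences #2 through #5: 4 in total.

4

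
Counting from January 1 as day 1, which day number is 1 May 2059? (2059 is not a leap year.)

Days in months before May: 31 + 28 + 31 + 30 = 120.
Plus 1 day into May → day 121.

121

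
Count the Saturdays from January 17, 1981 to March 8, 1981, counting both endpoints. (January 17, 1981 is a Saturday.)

8

January 17, 1981 is a Saturday; the first Saturday on or after it is January 17, 1981.
From January 17, 1981 to March 8, 1981: 14 + 28 + 8 = 50 days (rest of January, February, March).
50 ÷ 7 = 7 full weeks with remainder 1, so 7 more Saturdays after the first → 8.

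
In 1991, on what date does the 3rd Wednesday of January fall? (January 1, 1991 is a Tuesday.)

1991-01-16

January 1991 begins on a Tuesday, so the first Wednesday is January 2 (1 day later).
The 3rd Wednesday is 2 weeks later: 2 + 14 = 16.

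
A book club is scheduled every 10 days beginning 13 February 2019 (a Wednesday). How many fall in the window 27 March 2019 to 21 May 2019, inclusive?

5

Occurrences land 10·i days after 13 February 2019 for i = 0, 1, 2, …
27 March 2019 is 42 days after the start; 42 ÷ 10 = 4 remainder 2; since the remainder is 2, round up to i = 5. First occurrence in the window: #6 on 4 April 2019 (5×10 = 50 days in).
21 May 2019 is 97 days after the start; 97 ÷ 10 = 9 remainder 7. Last occurrence in the window: #10 on 14 May 2019.
Occurrences #6 through #10: 5 in total.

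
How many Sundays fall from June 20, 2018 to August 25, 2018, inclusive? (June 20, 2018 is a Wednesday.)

June 20, 2018 is a Wednesday; the first Sunday on or after it is June 24, 2018 (4 days later).
From June 24, 2018 to August 25, 2018: 6 + 31 + 25 = 62 days (rest of June, July, August).
62 ÷ 7 = 8 full weeks with remainder 6, so 8 more Sundays after the first → 9.

9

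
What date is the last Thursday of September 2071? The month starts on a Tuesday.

24 September 2071

September 2071 begins on a Tuesday, so the first Thursday is September 3 (2 days later).
September 2071 has 30 days. Adding weeks: 3, 10, 17, 24 — the last one ≤ 30 is the 24th.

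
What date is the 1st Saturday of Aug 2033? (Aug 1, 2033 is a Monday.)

Aug 2033 begins on a Monday, so the first Saturday is Aug 6 (5 days later).

Aug 6, 2033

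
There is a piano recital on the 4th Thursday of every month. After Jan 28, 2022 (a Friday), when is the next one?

Jan 2022 starts on a Saturday; its first Thursday is the 6th, so the 4th Thursday is the 27th — Jan 27, 2022.
That is not after Jan 28, 2022, so look at Feb 2022.
Feb 2022 starts on a Tuesday; its first Thursday is the 3rd, so the 4th Thursday is the 24th — Feb 24, 2022.

Feb 24, 2022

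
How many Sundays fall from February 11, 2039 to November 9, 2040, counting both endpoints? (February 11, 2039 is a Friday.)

91

February 11, 2039 is a Friday; the first Sunday on or after it is February 13, 2039 (2 days later).
From February 13, 2039 to November 9, 2040: 321 + 314 = 635 days (rest of 2039, to November 9, 2040 in 2040).
635 ÷ 7 = 90 full weeks with remainder 5, so 90 more Sundays after the first → 91.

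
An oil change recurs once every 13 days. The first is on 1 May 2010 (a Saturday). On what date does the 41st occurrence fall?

3 October 2011

The 41st occurrence is 40 intervals after the first: 40 × 13 = 520 days after 1 May 2010.
May has 31 days — 30 days to the end of May leaves 490.
From end of May to end of 2010 is 214 days (276 left).
January has 31 days (245 left).
February has 28 days (217 left).
March has 31 days (186 left).
April has 30 days (156 left).
May has 31 days (125 left).
June has 30 days (95 left).
July has 31 days (64 left).
August has 31 days (33 left).
September has 30 days (3 left).
3 days into October → 3 October 2011.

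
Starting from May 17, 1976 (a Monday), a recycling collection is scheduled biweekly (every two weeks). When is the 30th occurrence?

June 27, 1977

The 30th occurrence is 29 intervals after the first: 29 × 14 = 406 days after May 17, 1976.
May has 31 days — 14 days to the end of May leaves 392.
June has 30 days (362 left).
July has 31 days (331 left).
August has 31 days (300 left).
September has 30 days (270 left).
October has 31 days (239 left).
November has 30 days (209 left).
December has 31 days (178 left).
January has 31 days (147 left).
February has 28 days (119 left).
March has 31 days (88 left).
April has 30 days (58 left).
May has 31 days (27 left).
27 days into June → June 27, 1977.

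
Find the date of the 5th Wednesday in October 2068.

The first Wednesday of October 2068 is October 3.
The 5th Wednesday is 4 weeks later: 3 + 28 = 31.

October 31, 2068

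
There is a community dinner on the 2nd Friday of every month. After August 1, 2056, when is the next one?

August 11, 2056

August 2056 starts on a Tuesday; its first Friday is the 4th, so the 2nd Friday is the 11th — August 11, 2056.
August 11, 2056 is after August 1, 2056, so that is the next one.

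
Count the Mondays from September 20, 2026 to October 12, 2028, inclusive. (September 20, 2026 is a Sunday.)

108

September 20, 2026 is a Sunday; the first Monday on or after it is September 21, 2026 (1 day later).
From September 21, 2026 to October 12, 2028: 101 + 365 + 286 = 752 days (rest of 2026, 2027, to October 12, 2028 in 2028).
752 ÷ 7 = 107 full weeks with remainder 3, so 107 more Mondays after the first → 108.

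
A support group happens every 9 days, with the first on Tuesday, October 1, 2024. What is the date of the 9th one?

December 12, 2024

The 9th occurrence is 8 intervals after the first: 8 × 9 = 72 days after October 1, 2024.
October has 31 days — 30 days to the end of October leaves 42.
November has 30 days (12 left).
12 days into December → December 12, 2024.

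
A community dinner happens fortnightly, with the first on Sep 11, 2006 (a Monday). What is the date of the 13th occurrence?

The 13th occurrence is 12 intervals after the first: 12 × 14 = 168 days after Sep 11, 2006.
Sep has 30 days — 19 days to the end of Sep leaves 149.
Oct has 31 days (118 left).
Nov has 30 days (88 left).
Dec has 31 days (57 left).
Jan has 31 days (26 left).
26 days into Feb → Feb 26, 2007.

Feb 26, 2007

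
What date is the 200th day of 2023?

January has 31 days (200 − 31 = 169 remain).
February has 28 days (169 − 28 = 141 remain).
March has 31 days (141 − 31 = 110 remain).
April has 30 days (110 − 30 = 80 remain).
May has 31 days (80 − 31 = 49 remain).
June has 30 days (49 − 30 = 19 remain).
19 into July → July 19.

19 July 2023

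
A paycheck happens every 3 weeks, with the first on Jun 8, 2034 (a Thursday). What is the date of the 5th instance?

The 5th occurrence is 4 intervals after the first: 4 × 21 = 84 days after Jun 8, 2034.
Jun has 30 days — 22 days to the end of Jun leaves 62.
Jul has 31 days (31 left).
31 days into Aug → Aug 31, 2034.

Aug 31, 2034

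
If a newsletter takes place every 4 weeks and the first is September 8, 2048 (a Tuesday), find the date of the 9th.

The 9th occurrence is 8 intervals after the first: 8 × 28 = 224 days after September 8, 2048.
September has 30 days — 22 days to the end of September leaves 202.
October has 31 days (171 left).
November has 30 days (141 left).
December has 31 days (110 left).
January has 31 days (79 left).
February has 28 days (51 left).
March has 31 days (20 left).
20 days into April → April 20, 2049.

April 20, 2049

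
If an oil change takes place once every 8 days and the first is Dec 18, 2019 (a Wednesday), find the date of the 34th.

The 34th occurrence is 33 intervals after the first: 33 × 8 = 264 days after Dec 18, 2019.
Dec has 31 days — 13 days to the end of Dec leaves 251.
Jan has 31 days (220 left).
Feb has 29 days (191 left).
Mar has 31 days (160 left).
Apr has 30 days (130 left).
May has 31 days (99 left).
Jun has 30 days (69 left).
Jul has 31 days (38 left).
Aug has 31 days (7 left).
7 days into Sep → Sep 7, 2020.

Sep 7, 2020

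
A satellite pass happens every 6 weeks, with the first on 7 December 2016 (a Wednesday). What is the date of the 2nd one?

18 January 2017

The 2nd occurrence is 1 interval after the first: 1 × 42 = 42 days after 7 December 2016.
December has 31 days — 24 days to the end of December leaves 18.
18 days into January → 18 January 2017.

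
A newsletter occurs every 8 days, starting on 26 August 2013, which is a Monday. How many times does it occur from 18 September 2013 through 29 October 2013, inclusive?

6

Occurrences land 8·i days after 26 August 2013 for i = 0, 1, 2, …
18 September 2013 is 23 days after the start; 23 ÷ 8 = 2 remainder 7; since the remainder is 7, round up to i = 3. First occurrence in the window: #4 on 19 September 2013 (3×8 = 24 days in).
29 October 2013 is 64 days after the start; 64 ÷ 8 = 8 remainder 0. Last occurrence in the window: #9 on 29 October 2013.
Occurrences #4 through #9: 6 in total.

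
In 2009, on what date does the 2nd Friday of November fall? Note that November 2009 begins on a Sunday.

November 13, 2009

November 2009 begins on a Sunday, so the first Friday is November 6 (5 days later).
The 2nd Friday is 1 weeks later: 6 + 7 = 13.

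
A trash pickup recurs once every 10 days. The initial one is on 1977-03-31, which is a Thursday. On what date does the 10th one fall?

The 10th occurrence is 9 intervals after the first: 9 × 10 = 90 days after 1977-03-31.
March has 31 days — 0 days to the end of March leaves 90.
April has 30 days (60 left).
May has 31 days (29 left).
29 days into June → 1977-06-29.

1977-06-29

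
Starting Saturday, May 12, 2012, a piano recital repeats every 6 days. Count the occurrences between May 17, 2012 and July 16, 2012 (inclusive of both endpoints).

Occurrences land 6·i days after May 12, 2012 for i = 0, 1, 2, …
May 17, 2012 is 5 days after the start; 5 ÷ 6 = 0 remainder 5; since the remainder is 5, round up to i = 1. First occurrence in the window: #2 on May 18, 2012 (1×6 = 6 days in).
July 16, 2012 is 65 days after the start; 65 ÷ 6 = 10 remainder 5. Last occurrence in the window: #11 on July 11, 2012.
Occurrences #2 through #11: 10 in total.

10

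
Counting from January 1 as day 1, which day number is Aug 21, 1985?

Days in months before Aug: 31 + 28 + 31 + 30 + 31 + 30 + 31 = 212.
Plus 21 days into Aug → day 233.

233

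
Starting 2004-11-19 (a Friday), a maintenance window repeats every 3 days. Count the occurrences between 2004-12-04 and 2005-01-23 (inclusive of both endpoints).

Occurrences land 3·i days after 2004-11-19 for i = 0, 1, 2, …
2004-12-04 is 15 days after the start; 15 ÷ 3 = 5 remainder 0. First occurrence in the window: #6 on 2004-12-04 (5×3 = 15 days in).
2005-01-23 is 65 days after the start; 65 ÷ 3 = 21 remainder 2. Last occurrence in the window: #22 on 2005-01-21.
Occurrences #6 through #22: 17 in total.

17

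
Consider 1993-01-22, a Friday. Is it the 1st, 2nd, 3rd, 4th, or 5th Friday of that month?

Day 22 falls in week ⌈22/7⌉ of the month.
Days 1–7 hold the 1st Friday, 8–14 the 2nd, 15–21 the 3rd, 22–28 the 4th, 29–31 the 5th.
22 is in the range for the 4th.

4th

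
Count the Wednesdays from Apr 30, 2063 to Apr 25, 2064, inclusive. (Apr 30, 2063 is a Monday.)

Apr 30, 2063 is a Monday; the first Wednesday on or after it is May 2, 2063 (2 days later).
From May 2, 2063 to Apr 25, 2064: 243 + 116 = 359 days (rest of 2063, to Apr 25, 2064 in 2064).
359 ÷ 7 = 51 full weeks with remainder 2, so 51 more Wednesdays after the first → 52.

52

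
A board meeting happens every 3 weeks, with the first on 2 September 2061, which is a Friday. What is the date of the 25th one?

19 January 2063

The 25th occurrence is 24 intervals after the first: 24 × 21 = 504 days after 2 September 2061.
September has 30 days — 28 days to the end of September leaves 476.
From end of September to end of 2061 is 92 days (384 left).
2062 has 365 days (19 left).
19 days into January → 19 January 2063.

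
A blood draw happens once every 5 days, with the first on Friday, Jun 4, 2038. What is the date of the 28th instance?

Oct 17, 2038

The 28th occurrence is 27 intervals after the first: 27 × 5 = 135 days after Jun 4, 2038.
Jun has 30 days — 26 days to the end of Jun leaves 109.
Jul has 31 days (78 left).
Aug has 31 days (47 left).
Sep has 30 days (17 left).
17 days into Oct → Oct 17, 2038.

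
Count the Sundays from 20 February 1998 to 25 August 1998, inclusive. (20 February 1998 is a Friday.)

20 February 1998 is a Friday; the first Sunday on or after it is 22 February 1998 (2 days later).
From 22 February 1998 to 25 August 1998: 6 + 31 + 30 + 31 + 30 + 31 + 25 = 184 days (rest of February, March, April, May, June, July, August).
184 ÷ 7 = 26 full weeks with remainder 2, so 26 more Sundays after the first → 27.

27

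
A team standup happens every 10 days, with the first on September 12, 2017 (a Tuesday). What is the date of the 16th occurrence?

The 16th occurrence is 15 intervals after the first: 15 × 10 = 150 days after September 12, 2017.
September has 30 days — 18 days to the end of September leaves 132.
October has 31 days (101 left).
November has 30 days (71 left).
December has 31 days (40 left).
January has 31 days (9 left).
9 days into February → February 9, 2018.

February 9, 2018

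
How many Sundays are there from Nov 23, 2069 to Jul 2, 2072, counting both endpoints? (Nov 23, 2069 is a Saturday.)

136

Nov 23, 2069 is a Saturday; the first Sunday on or after it is Nov 24, 2069 (1 day later).
From Nov 24, 2069 to Jul 2, 2072: 37 + 365 + 365 + 184 = 951 days (rest of 2069, 2070, 2071, to Jul 2, 2072 in 2072).
951 ÷ 7 = 135 full weeks with remainder 6, so 135 more Sundays after the first → 136.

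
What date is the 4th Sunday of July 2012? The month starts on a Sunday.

22 July 2012

July 2012 begins on a Sunday, so the first Sunday is July 1.
The 4th Sunday is 3 weeks later: 1 + 21 = 22.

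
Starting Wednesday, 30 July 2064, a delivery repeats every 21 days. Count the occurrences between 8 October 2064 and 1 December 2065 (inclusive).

Occurrences land 21·i days after 30 July 2064 for i = 0, 1, 2, …
8 October 2064 is 70 days after the start; 70 ÷ 21 = 3 remainder 7; since the remainder is 7, round up to i = 4. First occurrence in the window: #5 on 22 October 2064 (4×21 = 84 days in).
1 December 2065 is 489 days after the start; 489 ÷ 21 = 23 remainder 6. Last occurrence in the window: #24 on 25 November 2065.
Occurrences #5 through #24: 20 in total.

20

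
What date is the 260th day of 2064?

2064-09-16

January has 31 days (260 − 31 = 229 remain).
February has 29 days (229 − 29 = 200 remain).
March has 31 days (200 − 31 = 169 remain).
April has 30 days (169 − 30 = 139 remain).
May has 31 days (139 − 31 = 108 remain).
June has 30 days (108 − 30 = 78 remain).
July has 31 days (78 − 31 = 47 remain).
August has 31 days (47 − 31 = 16 remain).
16 into September → September 16.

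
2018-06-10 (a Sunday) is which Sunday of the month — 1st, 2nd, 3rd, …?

2nd

Day 10 falls in week ⌈10/7⌉ of the month.
Days 1–7 hold the 1st Sunday, 8–14 the 2nd, 15–21 the 3rd, 22–28 the 4th, 29–31 the 5th.
10 is in the range for the 2nd.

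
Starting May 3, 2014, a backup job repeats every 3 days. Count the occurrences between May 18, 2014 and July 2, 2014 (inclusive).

16

Occurrences land 3·i days after May 3, 2014 for i = 0, 1, 2, …
May 18, 2014 is 15 days after the start; 15 ÷ 3 = 5 remainder 0. First occurrence in the window: #6 on May 18, 2014 (5×3 = 15 days in).
July 2, 2014 is 60 days after the start; 60 ÷ 3 = 20 remainder 0. Last occurrence in the window: #21 on July 2, 2014.
Occurrences #6 through #21: 16 in total.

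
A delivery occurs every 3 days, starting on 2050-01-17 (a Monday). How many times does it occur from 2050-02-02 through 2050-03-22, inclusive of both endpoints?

16

Occurrences land 3·i days after 2050-01-17 for i = 0, 1, 2, …
2050-02-02 is 16 days after the start; 16 ÷ 3 = 5 remainder 1; since the remainder is 1, round up to i = 6. First occurrence in the window: #7 on 2050-02-04 (6×3 = 18 days in).
2050-03-22 is 64 days after the start; 64 ÷ 3 = 21 remainder 1. Last occurrence in the window: #22 on 2050-03-21.
Occurrences #7 through #22: 16 in total.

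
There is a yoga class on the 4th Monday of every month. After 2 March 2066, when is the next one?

22 March 2066

March 2066 starts on a Monday; its first Monday is the 1st, so the 4th Monday is the 22nd — 22 March 2066.
22 March 2066 is after 2 March 2066, so that is the next one.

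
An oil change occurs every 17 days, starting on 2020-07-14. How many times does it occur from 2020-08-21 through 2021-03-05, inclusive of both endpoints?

Occurrences land 17·i days after 2020-07-14 for i = 0, 1, 2, …
2020-08-21 is 38 days after the start; 38 ÷ 17 = 2 remainder 4; since the remainder is 4, round up to i = 3. First occurrence in the window: #4 on 2020-09-03 (3×17 = 51 days in).
2021-03-05 is 234 days after the start; 234 ÷ 17 = 13 remainder 13. Last occurrence in the window: #14 on 2021-02-20.
Occurrences #4 through #14: 11 in total.

11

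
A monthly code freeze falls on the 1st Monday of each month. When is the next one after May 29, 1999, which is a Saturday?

May 1999 starts on a Saturday, so its 1st Monday is May 3, 1999 (2 days in).
That is not after May 29, 1999, so look at June 1999.
June 1999 starts on a Tuesday, so its 1st Monday is June 7, 1999 (6 days in).

June 7, 1999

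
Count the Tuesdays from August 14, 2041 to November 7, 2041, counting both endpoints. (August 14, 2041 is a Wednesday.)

12

August 14, 2041 is a Wednesday; the first Tuesday on or after it is August 20, 2041 (6 days later).
From August 20, 2041 to November 7, 2041: 11 + 30 + 31 + 7 = 79 days (rest of August, September, October, November).
79 ÷ 7 = 11 full weeks with remainder 2, so 11 more Tuesdays after the first → 12.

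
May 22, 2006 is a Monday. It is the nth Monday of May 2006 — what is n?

4th

Day 22 falls in week ⌈22/7⌉ of the month.
Days 1–7 hold the 1st Monday, 8–14 the 2nd, 15–21 the 3rd, 22–28 the 4th, 29–31 the 5th.
22 is in the range for the 4th.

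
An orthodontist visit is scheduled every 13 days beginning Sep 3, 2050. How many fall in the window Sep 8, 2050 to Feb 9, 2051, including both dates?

12

Occurrences land 13·i days after Sep 3, 2050 for i = 0, 1, 2, …
Sep 8, 2050 is 5 days after the start; 5 ÷ 13 = 0 remainder 5; since the remainder is 5, round up to i = 1. First occurrence in the window: #2 on Sep 16, 2050 (1×13 = 13 days in).
Feb 9, 2051 is 159 days after the start; 159 ÷ 13 = 12 remainder 3. Last occurrence in the window: #13 on Feb 6, 2051.
Occurrences #2 through #13: 12 in total.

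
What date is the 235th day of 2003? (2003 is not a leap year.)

January has 31 days (235 − 31 = 204 remain).
February has 28 days (204 − 28 = 176 remain).
March has 31 days (176 − 31 = 145 remain).
April has 30 days (145 − 30 = 115 remain).
May has 31 days (115 − 31 = 84 remain).
June has 30 days (84 − 30 = 54 remain).
July has 31 days (54 − 31 = 23 remain).
23 into August → August 23.

2003-08-23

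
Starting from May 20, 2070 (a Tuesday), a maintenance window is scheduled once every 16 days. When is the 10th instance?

October 11, 2070

The 10th occurrence is 9 intervals after the first: 9 × 16 = 144 days after May 20, 2070.
May has 31 days — 11 days to the end of May leaves 133.
June has 30 days (103 left).
July has 31 days (72 left).
August has 31 days (41 left).
September has 30 days (11 left).
11 days into October → October 11, 2070.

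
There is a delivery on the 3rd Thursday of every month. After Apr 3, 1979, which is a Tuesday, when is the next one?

Apr 1979 starts on a Sunday; its first Thursday is the 5th, so the 3rd Thursday is the 19th — Apr 19, 1979.
Apr 19, 1979 is after Apr 3, 1979, so that is the next one.

Apr 19, 1979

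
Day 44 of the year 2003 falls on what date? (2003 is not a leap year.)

13 February 2003

January has 31 days (44 − 31 = 13 remain).
13 into February → February 13.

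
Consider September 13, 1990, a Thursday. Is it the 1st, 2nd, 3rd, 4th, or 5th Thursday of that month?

2nd

Day 13 falls in week ⌈13/7⌉ of the month.
Days 1–7 hold the 1st Thursday, 8–14 the 2nd, 15–21 the 3rd, 22–28 the 4th, 29–31 the 5th.
13 is in the range for the 2nd.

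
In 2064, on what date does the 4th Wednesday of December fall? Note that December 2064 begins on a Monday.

December 2064 begins on a Monday, so the first Wednesday is December 3 (2 days later).
The 4th Wednesday is 3 weeks later: 3 + 21 = 24.

24 December 2064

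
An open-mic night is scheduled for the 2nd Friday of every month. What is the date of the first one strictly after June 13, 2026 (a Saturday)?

July 10, 2026

June 2026 starts on a Monday; its first Friday is the 5th, so the 2nd Friday is the 12th — June 12, 2026.
That is not after June 13, 2026, so look at July 2026.
July 2026 starts on a Wednesday; its first Friday is the 3rd, so the 2nd Friday is the 10th — July 10, 2026.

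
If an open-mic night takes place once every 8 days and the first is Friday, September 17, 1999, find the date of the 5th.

The 5th occurrence is 4 intervals after the first: 4 × 8 = 32 days after September 17, 1999.
September has 30 days — 13 days to the end of September leaves 19.
19 days into October → October 19, 1999.

October 19, 1999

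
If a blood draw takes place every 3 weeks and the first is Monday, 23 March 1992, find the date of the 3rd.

4 May 1992

The 3rd occurrence is 2 intervals after the first: 2 × 21 = 42 days after 23 March 1992.
March has 31 days — 8 days to the end of March leaves 34.
April has 30 days (4 left).
4 days into May → 4 May 1992.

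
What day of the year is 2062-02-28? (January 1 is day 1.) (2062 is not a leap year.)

59

Days in months before February: 31 = 31.
Plus 28 days into February → day 59.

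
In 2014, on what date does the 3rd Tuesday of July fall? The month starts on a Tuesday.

15 July 2014

July 2014 begins on a Tuesday, so the first Tuesday is July 1.
The 3rd Tuesday is 2 weeks later: 1 + 14 = 15.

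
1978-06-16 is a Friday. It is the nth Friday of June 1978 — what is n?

3rd

Day 16 falls in week ⌈16/7⌉ of the month.
Days 1–7 hold the 1st Friday, 8–14 the 2nd, 15–21 the 3rd, 22–28 the 4th, 29–31 the 5th.
16 is in the range for the 3rd.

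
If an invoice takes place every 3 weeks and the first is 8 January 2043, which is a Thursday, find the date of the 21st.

3 March 2044

The 21st occurrence is 20 intervals after the first: 20 × 21 = 420 days after 8 January 2043.
January has 31 days — 23 days to the end of January leaves 397.
February has 28 days (369 left).
March has 31 days (338 left).
April has 30 days (308 left).
May has 31 days (277 left).
June has 30 days (247 left).
July has 31 days (216 left).
August has 31 days (185 left).
September has 30 days (155 left).
October has 31 days (124 left).
November has 30 days (94 left).
December has 31 days (63 left).
January has 31 days (32 left).
February has 29 days (3 left).
3 days into March → 3 March 2044.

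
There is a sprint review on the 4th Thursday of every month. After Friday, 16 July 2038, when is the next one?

22 July 2038

July 2038 starts on a Thursday; its first Thursday is the 1st, so the 4th Thursday is the 22nd — 22 July 2038.
22 July 2038 is after 16 July 2038, so that is the next one.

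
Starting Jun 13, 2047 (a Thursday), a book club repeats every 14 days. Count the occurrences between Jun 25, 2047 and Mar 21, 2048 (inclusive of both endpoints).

Occurrences land 14·i days after Jun 13, 2047 for i = 0, 1, 2, …
Jun 25, 2047 is 12 days after the start; 12 ÷ 14 = 0 remainder 12; since the remainder is 12, round up to i = 1. First occurrence in the window: #2 on Jun 27, 2047 (1×14 = 14 days in).
Mar 21, 2048 is 282 days after the start; 282 ÷ 14 = 20 remainder 2. Last occurrence in the window: #21 on Mar 19, 2048.
Occurrences #2 through #21: 20 in total.

20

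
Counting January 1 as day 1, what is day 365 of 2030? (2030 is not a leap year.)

2030-12-31

January has 31 days (365 − 31 = 334 remain).
February has 28 days (334 − 28 = 306 remain).
March has 31 days (306 − 31 = 275 remain).
April has 30 days (275 − 30 = 245 remain).
May has 31 days (245 − 31 = 214 remain).
June has 30 days (214 − 30 = 184 remain).
July has 31 days (184 − 31 = 153 remain).
August has 31 days (153 − 31 = 122 remain).
September has 30 days (122 − 30 = 92 remain).
October has 31 days (92 − 31 = 61 remain).
November has 30 days (61 − 30 = 31 remain).
31 into December → December 31.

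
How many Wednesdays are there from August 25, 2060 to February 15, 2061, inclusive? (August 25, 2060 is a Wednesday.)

25

August 25, 2060 is a Wednesday; the first Wednesday on or after it is August 25, 2060.
From August 25, 2060 to February 15, 2061: 6 + 30 + 31 + 30 + 31 + 31 + 15 = 174 days (rest of August, September, October, November, December, January, February).
174 ÷ 7 = 24 full weeks with remainder 6, so 24 more Wednesdays after the first → 25.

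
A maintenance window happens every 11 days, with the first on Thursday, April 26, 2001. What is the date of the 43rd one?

The 43rd occurrence is 42 intervals after the first: 42 × 11 = 462 days after April 26, 2001.
April has 30 days — 4 days to the end of April leaves 458.
From end of April to end of 2001 is 245 days (213 left).
January has 31 days (182 left).
February has 28 days (154 left).
March has 31 days (123 left).
April has 30 days (93 left).
May has 31 days (62 left).
June has 30 days (32 left).
July has 31 days (1 left).
1 day into August → August 1, 2002.

August 1, 2002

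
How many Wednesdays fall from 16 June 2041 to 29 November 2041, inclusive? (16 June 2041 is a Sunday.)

16 June 2041 is a Sunday; the first Wednesday on or after it is 19 June 2041 (3 days later).
From 19 June 2041 to 29 November 2041: 11 + 31 + 31 + 30 + 31 + 29 = 163 days (rest of June, July, August, September, October, November).
163 ÷ 7 = 23 full weeks with remainder 2, so 23 more Wednesdays after the first → 24.

24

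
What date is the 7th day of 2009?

Jan 7, 2009

7 into Jan → Jan 7.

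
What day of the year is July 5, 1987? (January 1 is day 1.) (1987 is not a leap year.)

186

Days in months before July: 31 + 28 + 31 + 30 + 31 + 30 = 181.
Plus 5 days into July → day 186.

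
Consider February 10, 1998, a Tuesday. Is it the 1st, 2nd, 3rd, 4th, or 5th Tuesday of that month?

Day 10 falls in week ⌈10/7⌉ of the month.
Days 1–7 hold the 1st Tuesday, 8–14 the 2nd, 15–21 the 3rd, 22–28 the 4th, 29–31 the 5th.
10 is in the range for the 2nd.

2nd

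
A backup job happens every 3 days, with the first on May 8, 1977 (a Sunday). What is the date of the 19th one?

The 19th occurrence is 18 intervals after the first: 18 × 3 = 54 days after May 8, 1977.
May has 31 days — 23 days to the end of May leaves 31.
June has 30 days (1 left).
1 day into July → July 1, 1977.

July 1, 1977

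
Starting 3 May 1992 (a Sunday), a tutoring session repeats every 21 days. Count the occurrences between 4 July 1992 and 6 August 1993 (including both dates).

19

Occurrences land 21·i days after 3 May 1992 for i = 0, 1, 2, …
4 July 1992 is 62 days after the start; 62 ÷ 21 = 2 remainder 20; since the remainder is 20, round up to i = 3. First occurrence in the window: #4 on 5 July 1992 (3×21 = 63 days in).
6 August 1993 is 460 days after the start; 460 ÷ 21 = 21 remainder 19. Last occurrence in the window: #22 on 18 July 1993.
Occurrences #4 through #22: 19 in total.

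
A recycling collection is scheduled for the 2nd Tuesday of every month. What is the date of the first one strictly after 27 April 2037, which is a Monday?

April 2037 starts on a Wednesday; its first Tuesday is the 7th, so the 2nd Tuesday is the 14th — 14 April 2037.
That is not after 27 April 2037, so look at May 2037.
May 2037 starts on a Friday; its first Tuesday is the 5th, so the 2nd Tuesday is the 12th — 12 May 2037.

12 May 2037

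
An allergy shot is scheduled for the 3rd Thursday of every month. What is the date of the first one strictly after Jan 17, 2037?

Feb 19, 2037

Jan 2037 starts on a Thursday; its first Thursday is the 1st, so the 3rd Thursday is the 15th — Jan 15, 2037.
That is not after Jan 17, 2037, so look at Feb 2037.
Feb 2037 starts on a Sunday; its first Thursday is the 5th, so the 3rd Thursday is the 19th — Feb 19, 2037.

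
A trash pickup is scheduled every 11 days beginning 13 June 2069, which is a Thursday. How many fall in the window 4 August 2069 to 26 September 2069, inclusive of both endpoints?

Occurrences land 11·i days after 13 June 2069 for i = 0, 1, 2, …
4 August 2069 is 52 days after the start; 52 ÷ 11 = 4 remainder 8; since the remainder is 8, round up to i = 5. First occurrence in the window: #6 on 7 August 2069 (5×11 = 55 days in).
26 September 2069 is 105 days after the start; 105 ÷ 11 = 9 remainder 6. Last occurrence in the window: #10 on 20 September 2069.
Occurrences #6 through #10: 5 in total.

5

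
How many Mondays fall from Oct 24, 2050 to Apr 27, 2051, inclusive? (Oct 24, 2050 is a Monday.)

27

Oct 24, 2050 is a Monday; the first Monday on or after it is Oct 24, 2050.
From Oct 24, 2050 to Apr 27, 2051: 7 + 30 + 31 + 31 + 28 + 31 + 27 = 185 days (rest of Oct, Nov, Dec, Jan, Feb, Mar, Apr).
185 ÷ 7 = 26 full weeks with remainder 3, so 26 more Mondays after the first → 27.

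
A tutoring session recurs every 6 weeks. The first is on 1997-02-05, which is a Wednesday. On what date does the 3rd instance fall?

The 3rd occurrence is 2 intervals after the first: 2 × 42 = 84 days after 1997-02-05.
February has 28 days — 23 days to the end of February leaves 61.
March has 31 days (30 left).
30 days into April → 1997-04-30.

1997-04-30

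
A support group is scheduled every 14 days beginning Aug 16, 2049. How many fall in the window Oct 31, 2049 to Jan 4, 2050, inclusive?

5

Occurrences land 14·i days after Aug 16, 2049 for i = 0, 1, 2, …
Oct 31, 2049 is 76 days after the start; 76 ÷ 14 = 5 remainder 6; since the remainder is 6, round up to i = 6. First occurrence in the window: #7 on Nov 8, 2049 (6×14 = 84 days in).
Jan 4, 2050 is 141 days after the start; 141 ÷ 14 = 10 remainder 1. Last occurrence in the window: #11 on Jan 3, 2050.
Occurrences #7 through #11: 5 in total.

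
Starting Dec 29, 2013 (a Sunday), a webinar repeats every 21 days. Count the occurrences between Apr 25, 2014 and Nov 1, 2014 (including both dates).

Occurrences land 21·i days after Dec 29, 2013 for i = 0, 1, 2, …
Apr 25, 2014 is 117 days after the start; 117 ÷ 21 = 5 remainder 12; since the remainder is 12, round up to i = 6. First occurrence in the window: #7 on May 4, 2014 (6×21 = 126 days in).
Nov 1, 2014 is 307 days after the start; 307 ÷ 21 = 14 remainder 13. Last occurrence in the window: #15 on Oct 19, 2014.
Occurrences #7 through #15: 9 in total.

9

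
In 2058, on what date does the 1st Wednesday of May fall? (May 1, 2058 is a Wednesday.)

2058-05-01

May 2058 begins on a Wednesday, so the first Wednesday is May 1.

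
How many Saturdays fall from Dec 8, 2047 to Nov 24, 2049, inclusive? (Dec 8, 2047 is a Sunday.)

Dec 8, 2047 is a Sunday; the first Saturday on or after it is Dec 14, 2047 (6 days later).
From Dec 14, 2047 to Nov 24, 2049: 17 + 366 + 328 = 711 days (rest of 2047, 2048, to Nov 24, 2049 in 2049).
711 ÷ 7 = 101 full weeks with remainder 4, so 101 more Saturdays after the first → 102.

102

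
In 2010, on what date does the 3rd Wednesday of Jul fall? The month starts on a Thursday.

Jul 2010 begins on a Thursday, so the first Wednesday is Jul 7 (6 days later).
The 3rd Wednesday is 2 weeks later: 7 + 14 = 21.

Jul 21, 2010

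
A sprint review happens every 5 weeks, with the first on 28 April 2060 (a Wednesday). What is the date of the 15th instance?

31 August 2061

The 15th occurrence is 14 intervals after the first: 14 × 35 = 490 days after 28 April 2060.
April has 30 days — 2 days to the end of April leaves 488.
From end of April to end of 2060 is 245 days (243 left).
January has 31 days (212 left).
February has 28 days (184 left).
March has 31 days (153 left).
April has 30 days (123 left).
May has 31 days (92 left).
June has 30 days (62 left).
July has 31 days (31 left).
31 days into August → 31 August 2061.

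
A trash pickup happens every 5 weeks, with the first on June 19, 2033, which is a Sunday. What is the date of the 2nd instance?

July 24, 2033

The 2nd occurrence is 1 interval after the first: 1 × 35 = 35 days after June 19, 2033.
June has 30 days — 11 days to the end of June leaves 24.
24 days into July → July 24, 2033.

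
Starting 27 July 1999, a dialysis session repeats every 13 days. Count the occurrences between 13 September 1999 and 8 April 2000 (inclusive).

16

Occurrences land 13·i days after 27 July 1999 for i = 0, 1, 2, …
13 September 1999 is 48 days after the start; 48 ÷ 13 = 3 remainder 9; since the remainder is 9, round up to i = 4. First occurrence in the window: #5 on 17 September 1999 (4×13 = 52 days in).
8 April 2000 is 256 days after the start; 256 ÷ 13 = 19 remainder 9. Last occurrence in the window: #20 on 30 March 2000.
Occurrences #5 through #20: 16 in total.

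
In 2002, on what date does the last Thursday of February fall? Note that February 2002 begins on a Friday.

February 2002 begins on a Friday, so the first Thursday is February 7 (6 days later).
February 2002 has 28 days. Adding weeks: 7, 14, 21, 28 — the last one ≤ 28 is the 28th.

February 28, 2002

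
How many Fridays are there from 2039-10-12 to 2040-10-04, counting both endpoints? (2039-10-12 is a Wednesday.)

51

2039-10-12 is a Wednesday; the first Friday on or after it is 2039-10-14 (2 days later).
From 2039-10-14 to 2040-10-04: 78 + 278 = 356 days (rest of 2039, to 2040-10-04 in 2040).
356 ÷ 7 = 50 full weeks with remainder 6, so 50 more Fridays after the first → 51.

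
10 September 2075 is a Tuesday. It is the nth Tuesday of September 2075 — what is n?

2nd

Day 10 falls in week ⌈10/7⌉ of the month.
Days 1–7 hold the 1st Tuesday, 8–14 the 2nd, 15–21 the 3rd, 22–28 the 4th, 29–31 the 5th.
10 is in the range for the 2nd.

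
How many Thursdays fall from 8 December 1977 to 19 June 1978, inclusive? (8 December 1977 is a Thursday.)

28

8 December 1977 is a Thursday; the first Thursday on or after it is 8 December 1977.
From 8 December 1977 to 19 June 1978: 23 + 31 + 28 + 31 + 30 + 31 + 19 = 193 days (rest of December, January, February, March, April, May, June).
193 ÷ 7 = 27 full weeks with remainder 4, so 27 more Thursdays after the first → 28.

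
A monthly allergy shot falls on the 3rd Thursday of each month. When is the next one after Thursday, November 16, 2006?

December 21, 2006

November 2006 starts on a Wednesday; its first Thursday is the 2nd, so the 3rd Thursday is the 16th — November 16, 2006.
That is not after November 16, 2006, so look at December 2006.
December 2006 starts on a Friday; its first Thursday is the 7th, so the 3rd Thursday is the 21st — December 21, 2006.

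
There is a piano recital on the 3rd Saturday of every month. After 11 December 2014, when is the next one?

December 2014 starts on a Monday; its first Saturday is the 6th, so the 3rd Saturday is the 20th — 20 December 2014.
20 December 2014 is after 11 December 2014, so that is the next one.

20 December 2014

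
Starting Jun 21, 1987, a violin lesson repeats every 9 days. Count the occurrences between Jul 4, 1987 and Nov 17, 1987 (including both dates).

Occurrences land 9·i days after Jun 21, 1987 for i = 0, 1, 2, …
Jul 4, 1987 is 13 days after the start; 13 ÷ 9 = 1 remainder 4; since the remainder is 4, round up to i = 2. First occurrence in the window: #3 on Jul 9, 1987 (2×9 = 18 days in).
Nov 17, 1987 is 149 days after the start; 149 ÷ 9 = 16 remainder 5. Last occurrence in the window: #17 on Nov 12, 1987.
Occurrences #3 through #17: 15 in total.

15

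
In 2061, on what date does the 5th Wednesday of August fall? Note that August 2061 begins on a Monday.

August 2061 begins on a Monday, so the first Wednesday is August 3 (2 days later).
The 5th Wednesday is 4 weeks later: 3 + 28 = 31.

31 August 2061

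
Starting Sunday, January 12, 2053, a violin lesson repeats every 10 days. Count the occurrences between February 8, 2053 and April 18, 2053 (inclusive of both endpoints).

7

Occurrences land 10·i days after January 12, 2053 for i = 0, 1, 2, …
February 8, 2053 is 27 days after the start; 27 ÷ 10 = 2 remainder 7; since the remainder is 7, round up to i = 3. First occurrence in the window: #4 on February 11, 2053 (3×10 = 30 days in).
April 18, 2053 is 96 days after the start; 96 ÷ 10 = 9 remainder 6. Last occurrence in the window: #10 on April 12, 2053.
Occurrences #4 through #10: 7 in total.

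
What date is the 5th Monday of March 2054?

The first Monday of March 2054 is March 2.
The 5th Monday is 4 weeks later: 2 + 28 = 30.

2054-03-30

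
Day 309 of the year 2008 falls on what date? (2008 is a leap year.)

Nov 4, 2008

Jan has 31 days (309 − 31 = 278 remain).
Feb has 29 days (278 − 29 = 249 remain).
Mar has 31 days (249 − 31 = 218 remain).
Apr has 30 days (218 − 30 = 188 remain).
May has 31 days (188 − 31 = 157 remain).
Jun has 30 days (157 − 30 = 127 remain).
Jul has 31 days (127 − 31 = 96 remain).
Aug has 31 days (96 − 31 = 65 remain).
Sep has 30 days (65 − 30 = 35 remain).
Oct has 31 days (35 − 31 = 4 remain).
4 into Nov → Nov 4.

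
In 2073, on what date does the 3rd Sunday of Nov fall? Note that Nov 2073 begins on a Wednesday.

Nov 19, 2073

Nov 2073 begins on a Wednesday, so the first Sunday is Nov 5 (4 days later).
The 3rd Sunday is 2 weeks later: 5 + 14 = 19.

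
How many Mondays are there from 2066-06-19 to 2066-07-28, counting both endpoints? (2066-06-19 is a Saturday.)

6

2066-06-19 is a Saturday; the first Monday on or after it is 2066-06-21 (2 days later).
From 2066-06-21 to 2066-07-28: 9 + 28 = 37 days (rest of June, July).
37 ÷ 7 = 5 full weeks with remainder 2, so 5 more Mondays after the first → 6.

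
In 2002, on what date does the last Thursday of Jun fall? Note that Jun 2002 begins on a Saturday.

Jun 27, 2002

Jun 2002 begins on a Saturday, so the first Thursday is Jun 6 (5 days later).
Jun 2002 has 30 days. Adding weeks: 6, 13, 20, 27 — the last one ≤ 30 is the 27th.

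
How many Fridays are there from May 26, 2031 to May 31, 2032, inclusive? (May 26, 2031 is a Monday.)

53

May 26, 2031 is a Monday; the first Friday on or after it is May 30, 2031 (4 days later).
From May 30, 2031 to May 31, 2032: 215 + 152 = 367 days (rest of 2031, to May 31, 2032 in 2032).
367 ÷ 7 = 52 full weeks with remainder 3, so 52 more Fridays after the first → 53.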